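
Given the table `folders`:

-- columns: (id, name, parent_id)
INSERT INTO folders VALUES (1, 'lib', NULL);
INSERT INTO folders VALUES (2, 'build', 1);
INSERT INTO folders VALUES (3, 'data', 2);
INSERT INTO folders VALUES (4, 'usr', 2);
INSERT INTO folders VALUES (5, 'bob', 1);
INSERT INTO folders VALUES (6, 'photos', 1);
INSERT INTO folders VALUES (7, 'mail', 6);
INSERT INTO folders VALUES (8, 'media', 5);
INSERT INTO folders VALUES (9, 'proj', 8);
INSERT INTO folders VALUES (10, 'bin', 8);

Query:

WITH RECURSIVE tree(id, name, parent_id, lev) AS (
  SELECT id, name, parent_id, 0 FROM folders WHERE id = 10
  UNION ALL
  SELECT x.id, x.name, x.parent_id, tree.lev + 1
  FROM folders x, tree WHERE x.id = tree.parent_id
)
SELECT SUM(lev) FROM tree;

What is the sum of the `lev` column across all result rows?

6

Base: id=10 (bin), parent_id=8, lev 0.
Iteration 1: join on id=8 -> media (id 8, parent_id=5, lev 1).
Iteration 2: join on id=5 -> bob (id 5, parent_id=1, lev 2).
Iteration 3: join on id=1 -> lib (id 1, parent_id=NULL, lev 3).
Iteration 4: parent_id is NULL; no match; recursion stops.
SUM(lev) = 0 + 1 + 2 + 3 = 6.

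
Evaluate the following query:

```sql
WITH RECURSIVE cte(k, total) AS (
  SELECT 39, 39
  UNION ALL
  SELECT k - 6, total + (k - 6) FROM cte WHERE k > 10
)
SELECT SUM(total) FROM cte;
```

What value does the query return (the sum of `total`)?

609

Base: k=39, total=39.
Iteration 1: 39 > 10 holds -> k = 39 - 6 = 33, total = 39 + 33 = 72.
Iteration 2: 33 > 10 holds -> k = 33 - 6 = 27, total = 72 + 27 = 99.
Iteration 3: 27 > 10 holds -> k = 27 - 6 = 21, total = 99 + 21 = 120.
Iteration 4: 21 > 10 holds -> k = 21 - 6 = 15, total = 120 + 15 = 135.
Iteration 5: 15 > 10 holds -> k = 15 - 6 = 9, total = 135 + 9 = 144.
Iteration 6: 9 > 10 fails; recursion stops.
SUM(total) = 39 + 72 + 99 + 120 + 135 + 144 = 609.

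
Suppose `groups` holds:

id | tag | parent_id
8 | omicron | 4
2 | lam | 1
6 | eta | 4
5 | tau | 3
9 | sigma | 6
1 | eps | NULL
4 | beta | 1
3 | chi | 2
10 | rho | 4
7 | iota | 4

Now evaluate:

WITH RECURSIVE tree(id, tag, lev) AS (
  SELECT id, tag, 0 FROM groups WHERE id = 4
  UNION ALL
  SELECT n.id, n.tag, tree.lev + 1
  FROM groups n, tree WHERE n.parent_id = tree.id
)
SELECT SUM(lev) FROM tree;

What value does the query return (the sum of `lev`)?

6

Base: id=4 (beta) at lev 0.
Iteration 1: rows with parent_id in {4} -> eta (id 6, lev 1), iota (id 7, lev 1), omicron (id 8, lev 1), rho (id 10, lev 1).
Iteration 2: rows with parent_id in {6,7,8,10} -> sigma (id 9, lev 2).
Iteration 3: no rows with parent_id in {9}; recursion stops.
SUM(lev) = 0 + 1 + 1 + 1 + 1 + 2 = 6.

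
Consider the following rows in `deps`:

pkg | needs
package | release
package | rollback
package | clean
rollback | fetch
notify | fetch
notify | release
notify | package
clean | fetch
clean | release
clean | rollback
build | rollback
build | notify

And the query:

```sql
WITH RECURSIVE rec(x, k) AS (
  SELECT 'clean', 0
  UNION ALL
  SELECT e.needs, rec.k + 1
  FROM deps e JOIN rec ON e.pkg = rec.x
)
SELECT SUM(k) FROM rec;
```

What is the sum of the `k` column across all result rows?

5

Base: (clean, k=0).
Iteration 1: edges from {clean} -> (fetch, k=1), (release, k=1), (rollback, k=1).
Iteration 2: edges from {fetch,release,rollback} -> (fetch, k=2).
Iteration 3: no outgoing edges from {fetch}; recursion stops.
SUM(k) = 0 + 1 + 1 + 1 + 2 = 5.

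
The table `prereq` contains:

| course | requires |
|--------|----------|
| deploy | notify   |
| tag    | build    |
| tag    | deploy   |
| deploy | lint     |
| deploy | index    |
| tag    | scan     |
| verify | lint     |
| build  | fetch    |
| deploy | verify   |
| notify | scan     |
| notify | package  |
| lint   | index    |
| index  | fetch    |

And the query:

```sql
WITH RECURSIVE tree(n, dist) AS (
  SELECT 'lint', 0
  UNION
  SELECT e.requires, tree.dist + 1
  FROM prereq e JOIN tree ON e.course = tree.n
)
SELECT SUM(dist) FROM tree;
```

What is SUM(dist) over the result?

Base: (lint, dist=0).
Iteration 1: edges from {lint} -> (index, dist=1).
Iteration 2: edges from {index} -> (fetch, dist=2).
Iteration 3: no outgoing edges from {fetch}; recursion stops.
SUM(dist) = 0 + 1 + 2 = 3.

3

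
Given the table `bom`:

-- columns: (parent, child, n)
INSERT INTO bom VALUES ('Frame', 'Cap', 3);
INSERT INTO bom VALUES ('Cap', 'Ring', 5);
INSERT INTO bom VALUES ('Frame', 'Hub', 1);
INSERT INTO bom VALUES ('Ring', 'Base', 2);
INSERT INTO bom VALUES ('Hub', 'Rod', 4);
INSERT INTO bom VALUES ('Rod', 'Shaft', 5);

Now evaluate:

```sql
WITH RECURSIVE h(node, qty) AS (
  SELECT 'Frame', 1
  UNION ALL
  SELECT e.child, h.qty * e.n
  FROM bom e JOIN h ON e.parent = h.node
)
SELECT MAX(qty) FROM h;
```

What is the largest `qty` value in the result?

30

Base: (Frame, qty=1).
Iteration 1: components of {Frame} -> Cap = 1*3 = 3, Hub = 1*1 = 1.
Iteration 2: components of {Cap,Hub} -> Ring = 3*5 = 15, Rod = 1*4 = 4.
Iteration 3: components of {Ring,Rod} -> Base = 15*2 = 30, Shaft = 4*5 = 20.
Iteration 4: no further components; recursion stops.
qty values: 1, 3, 1, 15, 4, 30, 20; the maximum is 30.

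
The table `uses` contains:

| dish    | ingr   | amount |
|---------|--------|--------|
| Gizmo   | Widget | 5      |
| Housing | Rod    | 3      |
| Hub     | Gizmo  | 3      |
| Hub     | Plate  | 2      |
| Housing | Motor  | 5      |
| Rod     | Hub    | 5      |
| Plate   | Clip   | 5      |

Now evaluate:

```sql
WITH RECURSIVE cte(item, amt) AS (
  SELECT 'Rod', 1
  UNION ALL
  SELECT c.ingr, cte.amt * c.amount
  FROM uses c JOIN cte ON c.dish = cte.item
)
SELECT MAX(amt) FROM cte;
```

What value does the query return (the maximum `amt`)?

Base: (Rod, amt=1).
Iteration 1: components of {Rod} -> Hub = 1*5 = 5.
Iteration 2: components of {Hub} -> Gizmo = 5*3 = 15, Plate = 5*2 = 10.
Iteration 3: components of {Gizmo,Plate} -> Clip = 10*5 = 50, Widget = 15*5 = 75.
Iteration 4: no further components; recursion stops.
amt values: 1, 5, 10, 15, 50, 75; the maximum is 75.

75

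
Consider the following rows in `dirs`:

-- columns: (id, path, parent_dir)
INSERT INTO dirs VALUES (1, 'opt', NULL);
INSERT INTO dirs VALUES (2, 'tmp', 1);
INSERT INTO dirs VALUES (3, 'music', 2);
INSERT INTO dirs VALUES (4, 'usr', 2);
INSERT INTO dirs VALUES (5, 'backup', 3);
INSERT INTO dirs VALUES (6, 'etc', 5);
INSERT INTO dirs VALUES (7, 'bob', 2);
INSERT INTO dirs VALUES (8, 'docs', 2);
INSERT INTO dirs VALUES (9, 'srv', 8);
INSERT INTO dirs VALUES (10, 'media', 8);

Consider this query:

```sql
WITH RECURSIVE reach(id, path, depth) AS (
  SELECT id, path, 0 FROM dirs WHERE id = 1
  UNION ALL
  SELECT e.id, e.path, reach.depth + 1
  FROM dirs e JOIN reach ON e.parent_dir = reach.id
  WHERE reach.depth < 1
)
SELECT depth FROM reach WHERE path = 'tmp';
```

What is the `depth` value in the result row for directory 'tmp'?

Base: id=1 (opt) at depth 0.
Iteration 1: rows with parent_dir in {1} -> tmp (id 2, depth 1).
Iteration 2: depth < 1 fails for all current rows; recursion stops.

1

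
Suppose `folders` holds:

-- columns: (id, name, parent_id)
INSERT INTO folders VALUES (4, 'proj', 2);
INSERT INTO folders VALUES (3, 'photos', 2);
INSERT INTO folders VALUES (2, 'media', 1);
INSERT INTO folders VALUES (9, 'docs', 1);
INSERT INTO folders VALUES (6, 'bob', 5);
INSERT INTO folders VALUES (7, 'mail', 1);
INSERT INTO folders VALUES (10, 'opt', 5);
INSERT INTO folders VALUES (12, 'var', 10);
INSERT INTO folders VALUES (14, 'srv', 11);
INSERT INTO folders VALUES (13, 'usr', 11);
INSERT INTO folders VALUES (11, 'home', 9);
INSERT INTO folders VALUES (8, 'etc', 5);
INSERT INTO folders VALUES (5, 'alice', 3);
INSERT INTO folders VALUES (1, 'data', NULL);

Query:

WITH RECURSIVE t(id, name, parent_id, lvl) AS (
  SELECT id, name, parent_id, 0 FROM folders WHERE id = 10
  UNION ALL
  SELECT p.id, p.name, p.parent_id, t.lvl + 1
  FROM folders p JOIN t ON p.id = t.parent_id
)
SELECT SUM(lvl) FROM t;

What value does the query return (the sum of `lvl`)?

Base: id=10 (opt), parent_id=5, lvl 0.
Iteration 1: join on id=5 -> alice (id 5, parent_id=3, lvl 1).
Iteration 2: join on id=3 -> photos (id 3, parent_id=2, lvl 2).
Iteration 3: join on id=2 -> media (id 2, parent_id=1, lvl 3).
Iteration 4: join on id=1 -> data (id 1, parent_id=NULL, lvl 4).
Iteration 5: parent_id is NULL; no match; recursion stops.
SUM(lvl) = 0 + 1 + 2 + 3 + 4 = 10.

10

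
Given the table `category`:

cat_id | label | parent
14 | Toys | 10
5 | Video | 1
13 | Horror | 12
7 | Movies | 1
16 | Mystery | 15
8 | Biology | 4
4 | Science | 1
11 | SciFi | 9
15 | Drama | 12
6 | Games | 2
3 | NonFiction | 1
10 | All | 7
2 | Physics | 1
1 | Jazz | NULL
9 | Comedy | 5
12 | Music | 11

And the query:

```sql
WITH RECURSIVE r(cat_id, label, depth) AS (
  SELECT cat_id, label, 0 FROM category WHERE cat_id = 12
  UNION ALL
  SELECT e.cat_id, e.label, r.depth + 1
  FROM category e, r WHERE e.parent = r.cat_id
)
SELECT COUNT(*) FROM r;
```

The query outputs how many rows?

Base: cat_id=12 (Music) at depth 0.
Iteration 1: rows with parent in {12} -> Horror (id 13, depth 1), Drama (id 15, depth 1).
Iteration 2: rows with parent in {13,15} -> Mystery (id 16, depth 2).
Iteration 3: no rows with parent in {16}; recursion stops.
Total rows emitted: 4.

4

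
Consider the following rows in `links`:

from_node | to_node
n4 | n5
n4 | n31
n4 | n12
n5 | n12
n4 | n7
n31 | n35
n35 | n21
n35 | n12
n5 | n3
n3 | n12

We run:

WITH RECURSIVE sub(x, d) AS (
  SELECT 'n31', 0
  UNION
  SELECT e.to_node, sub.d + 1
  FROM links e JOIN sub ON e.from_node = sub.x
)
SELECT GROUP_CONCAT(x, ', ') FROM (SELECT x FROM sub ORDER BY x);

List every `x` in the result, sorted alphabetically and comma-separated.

Base: (n31, d=0).
Iteration 1: edges from {n31} -> (n35, d=1).
Iteration 2: edges from {n35} -> (n12, d=2), (n21, d=2).
Iteration 3: no outgoing edges from {n12,n21}; recursion stops.

n12, n21, n31, n35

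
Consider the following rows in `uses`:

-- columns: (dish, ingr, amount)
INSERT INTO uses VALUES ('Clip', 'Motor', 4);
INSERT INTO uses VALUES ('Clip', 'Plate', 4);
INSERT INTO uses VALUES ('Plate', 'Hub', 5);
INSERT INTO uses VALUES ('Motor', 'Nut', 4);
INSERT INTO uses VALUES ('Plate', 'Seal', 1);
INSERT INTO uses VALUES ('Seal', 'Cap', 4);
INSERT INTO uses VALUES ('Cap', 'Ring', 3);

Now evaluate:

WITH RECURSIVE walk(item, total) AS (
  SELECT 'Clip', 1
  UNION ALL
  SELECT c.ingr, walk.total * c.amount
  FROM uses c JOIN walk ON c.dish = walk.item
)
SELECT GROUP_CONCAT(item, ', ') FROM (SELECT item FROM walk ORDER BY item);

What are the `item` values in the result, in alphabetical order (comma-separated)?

Base: (Clip, total=1).
Iteration 1: components of {Clip} -> Motor = 1*4 = 4, Plate = 1*4 = 4.
Iteration 2: components of {Motor,Plate} -> Hub = 4*5 = 20, Nut = 4*4 = 16, Seal = 4*1 = 4.
Iteration 3: components of {Hub,Nut,Seal} -> Cap = 4*4 = 16.
Iteration 4: components of {Cap} -> Ring = 16*3 = 48.
Iteration 5: no further components; recursion stops.

Cap, Clip, Hub, Motor, Nut, Plate, Ring, Seal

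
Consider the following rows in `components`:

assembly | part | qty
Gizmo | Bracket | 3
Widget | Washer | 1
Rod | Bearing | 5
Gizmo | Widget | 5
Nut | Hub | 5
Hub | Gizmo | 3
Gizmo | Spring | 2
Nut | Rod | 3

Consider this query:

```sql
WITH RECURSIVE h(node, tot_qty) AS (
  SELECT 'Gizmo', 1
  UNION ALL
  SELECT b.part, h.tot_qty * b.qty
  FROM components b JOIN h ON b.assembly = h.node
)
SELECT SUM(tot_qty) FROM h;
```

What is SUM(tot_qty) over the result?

16

Base: (Gizmo, tot_qty=1).
Iteration 1: components of {Gizmo} -> Bracket = 1*3 = 3, Spring = 1*2 = 2, Widget = 1*5 = 5.
Iteration 2: components of {Bracket,Spring,Widget} -> Washer = 5*1 = 5.
Iteration 3: no further components; recursion stops.
SUM(tot_qty) = 1 + 2 + 5 + 3 + 5 = 16.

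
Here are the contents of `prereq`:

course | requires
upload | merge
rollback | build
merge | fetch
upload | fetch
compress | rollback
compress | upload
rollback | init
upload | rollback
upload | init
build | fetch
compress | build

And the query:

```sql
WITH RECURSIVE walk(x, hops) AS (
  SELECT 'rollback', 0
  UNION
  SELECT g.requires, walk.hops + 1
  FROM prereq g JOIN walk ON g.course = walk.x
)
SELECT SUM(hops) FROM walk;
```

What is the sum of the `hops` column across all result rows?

Base: (rollback, hops=0).
Iteration 1: edges from {rollback} -> (build, hops=1), (init, hops=1).
Iteration 2: edges from {build,init} -> (fetch, hops=2).
Iteration 3: no outgoing edges from {fetch}; recursion stops.
SUM(hops) = 0 + 1 + 1 + 2 = 4.

4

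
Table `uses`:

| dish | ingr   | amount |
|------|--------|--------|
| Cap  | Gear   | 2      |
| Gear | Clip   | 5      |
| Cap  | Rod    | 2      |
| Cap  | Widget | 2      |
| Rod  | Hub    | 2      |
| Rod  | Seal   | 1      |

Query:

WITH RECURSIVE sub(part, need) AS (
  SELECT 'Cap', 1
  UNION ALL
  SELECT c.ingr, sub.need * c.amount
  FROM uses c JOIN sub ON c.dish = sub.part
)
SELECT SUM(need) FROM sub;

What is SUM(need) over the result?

Base: (Cap, need=1).
Iteration 1: components of {Cap} -> Gear = 1*2 = 2, Rod = 1*2 = 2, Widget = 1*2 = 2.
Iteration 2: components of {Gear,Rod,Widget} -> Clip = 2*5 = 10, Hub = 2*2 = 4, Seal = 2*1 = 2.
Iteration 3: no further components; recursion stops.
SUM(need) = 1 + 2 + 2 + 2 + 10 + 4 + 2 = 23.

23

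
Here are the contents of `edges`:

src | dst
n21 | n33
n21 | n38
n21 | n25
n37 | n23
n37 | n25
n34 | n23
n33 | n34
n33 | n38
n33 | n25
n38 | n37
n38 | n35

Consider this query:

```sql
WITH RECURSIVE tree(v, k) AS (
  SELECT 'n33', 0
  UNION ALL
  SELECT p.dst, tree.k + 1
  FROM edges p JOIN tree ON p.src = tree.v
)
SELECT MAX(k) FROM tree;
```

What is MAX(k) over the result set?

3

Base: (n33, k=0).
Iteration 1: edges from {n33} -> (n25, k=1), (n34, k=1), (n38, k=1).
Iteration 2: edges from {n25,n34,n38} -> (n23, k=2), (n35, k=2), (n37, k=2).
Iteration 3: edges from {n23,n35,n37} -> (n23, k=3), (n25, k=3).
Iteration 4: no outgoing edges from {n23,n25}; recursion stops.
k values: 0, 1, 1, 1, 2, 2, 2, 3, 3; the maximum is 3.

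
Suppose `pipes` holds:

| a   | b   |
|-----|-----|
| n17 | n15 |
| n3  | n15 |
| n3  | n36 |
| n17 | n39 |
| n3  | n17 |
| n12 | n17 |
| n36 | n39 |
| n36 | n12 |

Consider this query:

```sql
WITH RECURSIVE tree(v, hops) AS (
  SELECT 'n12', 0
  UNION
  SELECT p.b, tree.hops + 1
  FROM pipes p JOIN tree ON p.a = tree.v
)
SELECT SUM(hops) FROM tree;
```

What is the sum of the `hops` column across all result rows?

5

Base: (n12, hops=0).
Iteration 1: edges from {n12} -> (n17, hops=1).
Iteration 2: edges from {n17} -> (n15, hops=2), (n39, hops=2).
Iteration 3: no outgoing edges from {n15,n39}; recursion stops.
SUM(hops) = 0 + 1 + 2 + 2 = 5.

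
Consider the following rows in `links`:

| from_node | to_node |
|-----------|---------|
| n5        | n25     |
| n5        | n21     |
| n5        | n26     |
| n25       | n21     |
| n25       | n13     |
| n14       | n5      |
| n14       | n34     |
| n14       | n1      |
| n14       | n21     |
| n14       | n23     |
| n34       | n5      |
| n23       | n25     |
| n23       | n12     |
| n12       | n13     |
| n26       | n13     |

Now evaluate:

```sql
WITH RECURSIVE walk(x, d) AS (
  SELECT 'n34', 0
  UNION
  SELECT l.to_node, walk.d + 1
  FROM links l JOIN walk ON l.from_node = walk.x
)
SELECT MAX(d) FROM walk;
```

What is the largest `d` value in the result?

Base: (n34, d=0).
Iteration 1: edges from {n34} -> (n5, d=1).
Iteration 2: edges from {n5} -> (n21, d=2), (n25, d=2), (n26, d=2).
Iteration 3: edges from {n21,n25,n26} -> (n13, d=3), (n21, d=3). [UNION drops 1 duplicate row(s)]
Iteration 4: no outgoing edges from {n13,n21}; recursion stops.
d values: 0, 1, 2, 2, 2, 3, 3; the maximum is 3.

3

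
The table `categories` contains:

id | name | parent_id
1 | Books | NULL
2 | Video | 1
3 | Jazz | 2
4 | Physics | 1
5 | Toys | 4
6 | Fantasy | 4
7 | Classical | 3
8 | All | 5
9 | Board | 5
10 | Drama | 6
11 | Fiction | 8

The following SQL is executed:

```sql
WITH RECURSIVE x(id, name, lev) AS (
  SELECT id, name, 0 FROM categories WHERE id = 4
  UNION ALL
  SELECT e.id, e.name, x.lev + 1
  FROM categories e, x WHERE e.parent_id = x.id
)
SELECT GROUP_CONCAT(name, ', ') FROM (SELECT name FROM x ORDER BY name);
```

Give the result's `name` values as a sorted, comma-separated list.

Base: id=4 (Physics) at lev 0.
Iteration 1: rows with parent_id in {4} -> Toys (id 5, lev 1), Fantasy (id 6, lev 1).
Iteration 2: rows with parent_id in {5,6} -> All (id 8, lev 2), Board (id 9, lev 2), Drama (id 10, lev 2).
Iteration 3: rows with parent_id in {8,9,10} -> Fiction (id 11, lev 3).
Iteration 4: no rows with parent_id in {11}; recursion stops.

All, Board, Drama, Fantasy, Fiction, Physics, Toys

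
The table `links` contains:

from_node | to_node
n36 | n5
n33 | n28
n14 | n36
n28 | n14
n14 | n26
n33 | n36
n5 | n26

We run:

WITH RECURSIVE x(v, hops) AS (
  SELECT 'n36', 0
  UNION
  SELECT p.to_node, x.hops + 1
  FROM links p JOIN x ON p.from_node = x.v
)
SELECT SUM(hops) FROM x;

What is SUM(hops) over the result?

Base: (n36, hops=0).
Iteration 1: edges from {n36} -> (n5, hops=1).
Iteration 2: edges from {n5} -> (n26, hops=2).
Iteration 3: no outgoing edges from {n26}; recursion stops.
SUM(hops) = 0 + 1 + 2 = 3.

3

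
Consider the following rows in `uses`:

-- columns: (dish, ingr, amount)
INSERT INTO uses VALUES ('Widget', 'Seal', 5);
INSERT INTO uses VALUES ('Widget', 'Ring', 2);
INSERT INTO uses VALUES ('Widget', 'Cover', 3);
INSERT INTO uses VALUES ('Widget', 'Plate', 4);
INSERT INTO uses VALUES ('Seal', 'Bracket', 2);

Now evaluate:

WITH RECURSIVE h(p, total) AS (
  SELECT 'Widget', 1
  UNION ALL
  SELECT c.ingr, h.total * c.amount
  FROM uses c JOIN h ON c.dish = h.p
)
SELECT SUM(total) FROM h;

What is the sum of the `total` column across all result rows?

Base: (Widget, total=1).
Iteration 1: components of {Widget} -> Cover = 1*3 = 3, Plate = 1*4 = 4, Ring = 1*2 = 2, Seal = 1*5 = 5.
Iteration 2: components of {Cover,Plate,Ring,Seal} -> Bracket = 5*2 = 10.
Iteration 3: no further components; recursion stops.
SUM(total) = 1 + 5 + 2 + 3 + 4 + 10 = 25.

25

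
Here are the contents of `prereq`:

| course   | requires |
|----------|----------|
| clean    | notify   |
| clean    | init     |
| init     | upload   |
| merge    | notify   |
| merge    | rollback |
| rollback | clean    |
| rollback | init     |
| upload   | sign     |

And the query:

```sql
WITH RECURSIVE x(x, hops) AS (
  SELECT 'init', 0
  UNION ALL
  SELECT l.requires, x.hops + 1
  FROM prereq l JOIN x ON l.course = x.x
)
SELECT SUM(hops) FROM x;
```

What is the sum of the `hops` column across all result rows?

3

Base: (init, hops=0).
Iteration 1: edges from {init} -> (upload, hops=1).
Iteration 2: edges from {upload} -> (sign, hops=2).
Iteration 3: no outgoing edges from {sign}; recursion stops.
SUM(hops) = 0 + 1 + 2 = 3.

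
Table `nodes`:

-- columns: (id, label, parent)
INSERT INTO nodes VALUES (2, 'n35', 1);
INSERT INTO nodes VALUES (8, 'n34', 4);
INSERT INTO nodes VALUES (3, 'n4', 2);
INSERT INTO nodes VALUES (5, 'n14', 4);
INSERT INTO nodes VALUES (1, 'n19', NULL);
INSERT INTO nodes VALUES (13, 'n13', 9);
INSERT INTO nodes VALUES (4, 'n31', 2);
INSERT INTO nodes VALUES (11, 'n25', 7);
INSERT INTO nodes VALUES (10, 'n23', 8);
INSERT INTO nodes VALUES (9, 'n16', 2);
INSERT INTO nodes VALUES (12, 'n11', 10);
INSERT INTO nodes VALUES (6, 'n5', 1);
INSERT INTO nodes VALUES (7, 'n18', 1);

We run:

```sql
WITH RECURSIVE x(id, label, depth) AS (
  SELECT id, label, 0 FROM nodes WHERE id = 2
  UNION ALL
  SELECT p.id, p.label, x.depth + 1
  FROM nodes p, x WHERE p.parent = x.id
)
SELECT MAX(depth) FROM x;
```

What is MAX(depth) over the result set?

Base: id=2 (n35) at depth 0.
Iteration 1: rows with parent in {2} -> n4 (id 3, depth 1), n31 (id 4, depth 1), n16 (id 9, depth 1).
Iteration 2: rows with parent in {3,4,9} -> n14 (id 5, depth 2), n34 (id 8, depth 2), n13 (id 13, depth 2).
Iteration 3: rows with parent in {5,8,13} -> n23 (id 10, depth 3).
Iteration 4: rows with parent in {10} -> n11 (id 12, depth 4).
Iteration 5: no rows with parent in {12}; recursion stops.
depth values: 0, 1, 1, 1, 2, 2, 2, 3, 4; the maximum is 4.

4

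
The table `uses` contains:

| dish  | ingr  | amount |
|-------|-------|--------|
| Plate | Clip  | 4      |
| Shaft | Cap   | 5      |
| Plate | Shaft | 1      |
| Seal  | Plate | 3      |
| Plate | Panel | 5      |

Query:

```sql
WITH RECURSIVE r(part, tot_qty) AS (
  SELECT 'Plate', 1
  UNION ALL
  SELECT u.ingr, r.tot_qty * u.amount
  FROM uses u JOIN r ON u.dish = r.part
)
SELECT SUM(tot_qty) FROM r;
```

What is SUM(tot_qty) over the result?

16

Base: (Plate, tot_qty=1).
Iteration 1: components of {Plate} -> Clip = 1*4 = 4, Panel = 1*5 = 5, Shaft = 1*1 = 1.
Iteration 2: components of {Clip,Panel,Shaft} -> Cap = 1*5 = 5.
Iteration 3: no further components; recursion stops.
SUM(tot_qty) = 1 + 1 + 4 + 5 + 5 = 16.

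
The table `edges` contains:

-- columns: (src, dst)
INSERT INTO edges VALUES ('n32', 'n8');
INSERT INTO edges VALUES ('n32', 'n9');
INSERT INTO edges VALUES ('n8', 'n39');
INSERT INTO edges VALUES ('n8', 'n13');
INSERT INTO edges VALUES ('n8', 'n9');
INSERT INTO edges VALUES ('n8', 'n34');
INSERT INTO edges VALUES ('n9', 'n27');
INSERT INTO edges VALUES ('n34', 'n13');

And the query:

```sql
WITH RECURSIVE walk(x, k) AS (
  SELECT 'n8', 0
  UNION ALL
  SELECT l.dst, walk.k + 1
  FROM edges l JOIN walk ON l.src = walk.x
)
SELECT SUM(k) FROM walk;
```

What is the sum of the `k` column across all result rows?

8

Base: (n8, k=0).
Iteration 1: edges from {n8} -> (n13, k=1), (n34, k=1), (n39, k=1), (n9, k=1).
Iteration 2: edges from {n13,n34,n39,n9} -> (n13, k=2), (n27, k=2).
Iteration 3: no outgoing edges from {n13,n27}; recursion stops.
SUM(k) = 0 + 1 + 1 + 1 + 1 + 2 + 2 = 8.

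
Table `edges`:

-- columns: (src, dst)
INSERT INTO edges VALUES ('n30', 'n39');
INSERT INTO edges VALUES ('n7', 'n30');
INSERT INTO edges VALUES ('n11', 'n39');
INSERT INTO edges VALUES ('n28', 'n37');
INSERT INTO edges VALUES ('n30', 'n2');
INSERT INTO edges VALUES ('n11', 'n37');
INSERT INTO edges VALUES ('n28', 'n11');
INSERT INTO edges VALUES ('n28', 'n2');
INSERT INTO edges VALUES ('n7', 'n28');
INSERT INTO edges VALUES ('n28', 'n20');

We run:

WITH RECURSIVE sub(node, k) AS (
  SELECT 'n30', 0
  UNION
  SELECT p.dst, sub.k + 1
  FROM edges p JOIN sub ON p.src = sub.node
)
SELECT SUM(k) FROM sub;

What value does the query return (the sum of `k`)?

2

Base: (n30, k=0).
Iteration 1: edges from {n30} -> (n2, k=1), (n39, k=1).
Iteration 2: no outgoing edges from {n2,n39}; recursion stops.
SUM(k) = 0 + 1 + 1 = 2.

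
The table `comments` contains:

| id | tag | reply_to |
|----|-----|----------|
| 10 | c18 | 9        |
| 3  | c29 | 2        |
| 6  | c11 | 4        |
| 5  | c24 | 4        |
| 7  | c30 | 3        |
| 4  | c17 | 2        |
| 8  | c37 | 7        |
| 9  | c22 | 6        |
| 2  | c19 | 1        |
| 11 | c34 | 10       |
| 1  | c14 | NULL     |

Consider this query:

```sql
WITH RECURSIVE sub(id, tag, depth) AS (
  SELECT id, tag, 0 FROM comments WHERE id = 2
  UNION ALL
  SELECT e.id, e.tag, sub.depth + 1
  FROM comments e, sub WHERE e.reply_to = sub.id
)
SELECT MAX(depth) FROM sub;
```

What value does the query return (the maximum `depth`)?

5

Base: id=2 (c19) at depth 0.
Iteration 1: rows with reply_to in {2} -> c29 (id 3, depth 1), c17 (id 4, depth 1).
Iteration 2: rows with reply_to in {3,4} -> c24 (id 5, depth 2), c11 (id 6, depth 2), c30 (id 7, depth 2).
Iteration 3: rows with reply_to in {5,6,7} -> c37 (id 8, depth 3), c22 (id 9, depth 3).
Iteration 4: rows with reply_to in {8,9} -> c18 (id 10, depth 4).
Iteration 5: rows with reply_to in {10} -> c34 (id 11, depth 5).
Iteration 6: no rows with reply_to in {11}; recursion stops.
depth values: 0, 1, 1, 2, 2, 2, 3, 3, 4, 5; the maximum is 5.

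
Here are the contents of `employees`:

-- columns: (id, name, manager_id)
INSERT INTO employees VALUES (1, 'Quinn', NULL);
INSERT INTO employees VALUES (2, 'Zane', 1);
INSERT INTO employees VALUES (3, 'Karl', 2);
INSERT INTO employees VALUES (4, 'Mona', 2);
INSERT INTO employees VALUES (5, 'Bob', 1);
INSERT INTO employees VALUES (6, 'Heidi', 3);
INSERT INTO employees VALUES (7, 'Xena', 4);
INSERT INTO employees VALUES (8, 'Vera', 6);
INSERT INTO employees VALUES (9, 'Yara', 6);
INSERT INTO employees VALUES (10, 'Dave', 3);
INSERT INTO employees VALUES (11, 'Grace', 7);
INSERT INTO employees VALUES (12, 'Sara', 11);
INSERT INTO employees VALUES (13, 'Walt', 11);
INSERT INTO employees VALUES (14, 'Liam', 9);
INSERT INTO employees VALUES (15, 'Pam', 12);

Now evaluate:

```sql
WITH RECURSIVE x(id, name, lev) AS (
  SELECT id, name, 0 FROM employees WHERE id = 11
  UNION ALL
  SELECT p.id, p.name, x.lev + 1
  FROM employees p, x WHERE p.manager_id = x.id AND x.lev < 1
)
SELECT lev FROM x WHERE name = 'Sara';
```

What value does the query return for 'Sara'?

1

Base: id=11 (Grace) at lev 0.
Iteration 1: rows with manager_id in {11} -> Sara (id 12, lev 1), Walt (id 13, lev 1).
Iteration 2: lev < 1 fails for all current rows; recursion stops.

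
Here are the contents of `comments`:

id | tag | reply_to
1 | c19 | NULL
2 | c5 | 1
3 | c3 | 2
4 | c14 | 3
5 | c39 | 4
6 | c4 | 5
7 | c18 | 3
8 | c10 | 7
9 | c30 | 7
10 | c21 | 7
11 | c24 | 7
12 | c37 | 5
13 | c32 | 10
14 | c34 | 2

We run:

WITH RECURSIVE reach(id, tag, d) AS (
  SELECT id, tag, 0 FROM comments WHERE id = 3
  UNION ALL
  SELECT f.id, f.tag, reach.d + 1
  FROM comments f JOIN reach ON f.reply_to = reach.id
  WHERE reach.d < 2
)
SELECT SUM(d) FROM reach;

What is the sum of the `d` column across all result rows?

12

Base: id=3 (c3) at d 0.
Iteration 1: rows with reply_to in {3} -> c14 (id 4, d 1), c18 (id 7, d 1).
Iteration 2: rows with reply_to in {4,7} -> c39 (id 5, d 2), c10 (id 8, d 2), c30 (id 9, d 2), c21 (id 10, d 2), c24 (id 11, d 2).
Iteration 3: d < 2 fails for all current rows; recursion stops.
SUM(d) = 0 + 1 + 1 + 2 + 2 + 2 + 2 + 2 = 12.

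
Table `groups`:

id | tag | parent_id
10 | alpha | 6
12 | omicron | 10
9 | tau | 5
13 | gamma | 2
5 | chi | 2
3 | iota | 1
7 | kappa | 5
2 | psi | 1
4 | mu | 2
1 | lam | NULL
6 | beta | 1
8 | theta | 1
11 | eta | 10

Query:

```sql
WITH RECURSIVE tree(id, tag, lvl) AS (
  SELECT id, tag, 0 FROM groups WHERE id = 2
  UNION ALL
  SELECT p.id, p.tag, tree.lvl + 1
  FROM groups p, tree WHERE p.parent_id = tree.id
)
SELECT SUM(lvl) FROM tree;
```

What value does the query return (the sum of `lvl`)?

Base: id=2 (psi) at lvl 0.
Iteration 1: rows with parent_id in {2} -> mu (id 4, lvl 1), chi (id 5, lvl 1), gamma (id 13, lvl 1).
Iteration 2: rows with parent_id in {4,5,13} -> kappa (id 7, lvl 2), tau (id 9, lvl 2).
Iteration 3: no rows with parent_id in {7,9}; recursion stops.
SUM(lvl) = 0 + 1 + 1 + 1 + 2 + 2 = 7.

7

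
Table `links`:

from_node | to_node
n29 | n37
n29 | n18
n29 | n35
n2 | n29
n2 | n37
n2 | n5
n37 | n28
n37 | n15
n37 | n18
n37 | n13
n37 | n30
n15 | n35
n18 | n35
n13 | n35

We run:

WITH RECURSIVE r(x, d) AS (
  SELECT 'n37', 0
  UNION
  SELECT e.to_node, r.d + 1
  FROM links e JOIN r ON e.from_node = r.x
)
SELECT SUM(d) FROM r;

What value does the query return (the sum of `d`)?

Base: (n37, d=0).
Iteration 1: edges from {n37} -> (n13, d=1), (n15, d=1), (n18, d=1), (n28, d=1), (n30, d=1).
Iteration 2: edges from {n13,n15,n18,n28,n30} -> (n35, d=2). [UNION drops 2 duplicate row(s)]
Iteration 3: no outgoing edges from {n35}; recursion stops.
SUM(d) = 0 + 1 + 1 + 1 + 1 + 1 + 2 = 7.

7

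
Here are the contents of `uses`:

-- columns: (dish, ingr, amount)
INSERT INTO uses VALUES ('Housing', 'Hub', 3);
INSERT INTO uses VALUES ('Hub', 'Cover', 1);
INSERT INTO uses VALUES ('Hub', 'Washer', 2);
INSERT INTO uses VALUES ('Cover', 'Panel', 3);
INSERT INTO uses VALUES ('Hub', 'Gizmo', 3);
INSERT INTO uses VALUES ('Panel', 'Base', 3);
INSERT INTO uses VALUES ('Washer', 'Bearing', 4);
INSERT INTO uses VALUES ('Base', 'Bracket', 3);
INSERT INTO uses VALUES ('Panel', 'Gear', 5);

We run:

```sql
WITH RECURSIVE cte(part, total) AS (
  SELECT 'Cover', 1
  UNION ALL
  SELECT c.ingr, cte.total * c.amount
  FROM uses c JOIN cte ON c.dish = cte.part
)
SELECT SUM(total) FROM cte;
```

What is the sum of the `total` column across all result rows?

Base: (Cover, total=1).
Iteration 1: components of {Cover} -> Panel = 1*3 = 3.
Iteration 2: components of {Panel} -> Base = 3*3 = 9, Gear = 3*5 = 15.
Iteration 3: components of {Base,Gear} -> Bracket = 9*3 = 27.
Iteration 4: no further components; recursion stops.
SUM(total) = 1 + 3 + 9 + 15 + 27 = 55.

55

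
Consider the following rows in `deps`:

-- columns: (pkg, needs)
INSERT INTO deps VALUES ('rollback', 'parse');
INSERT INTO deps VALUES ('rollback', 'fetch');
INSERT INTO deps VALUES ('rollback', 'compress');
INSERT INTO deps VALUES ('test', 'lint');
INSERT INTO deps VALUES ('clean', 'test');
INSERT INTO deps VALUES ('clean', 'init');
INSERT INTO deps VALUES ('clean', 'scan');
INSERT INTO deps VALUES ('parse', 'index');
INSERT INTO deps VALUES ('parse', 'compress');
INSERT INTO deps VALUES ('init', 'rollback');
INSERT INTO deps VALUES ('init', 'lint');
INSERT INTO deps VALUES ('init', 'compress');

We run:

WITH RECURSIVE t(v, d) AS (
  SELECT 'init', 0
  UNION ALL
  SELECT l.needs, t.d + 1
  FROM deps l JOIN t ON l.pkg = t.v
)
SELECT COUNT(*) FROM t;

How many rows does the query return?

9

Base: (init, d=0).
Iteration 1: edges from {init} -> (compress, d=1), (lint, d=1), (rollback, d=1).
Iteration 2: edges from {compress,lint,rollback} -> (compress, d=2), (fetch, d=2), (parse, d=2).
Iteration 3: edges from {compress,fetch,parse} -> (compress, d=3), (index, d=3).
Iteration 4: no outgoing edges from {compress,index}; recursion stops.
Total rows emitted: 9.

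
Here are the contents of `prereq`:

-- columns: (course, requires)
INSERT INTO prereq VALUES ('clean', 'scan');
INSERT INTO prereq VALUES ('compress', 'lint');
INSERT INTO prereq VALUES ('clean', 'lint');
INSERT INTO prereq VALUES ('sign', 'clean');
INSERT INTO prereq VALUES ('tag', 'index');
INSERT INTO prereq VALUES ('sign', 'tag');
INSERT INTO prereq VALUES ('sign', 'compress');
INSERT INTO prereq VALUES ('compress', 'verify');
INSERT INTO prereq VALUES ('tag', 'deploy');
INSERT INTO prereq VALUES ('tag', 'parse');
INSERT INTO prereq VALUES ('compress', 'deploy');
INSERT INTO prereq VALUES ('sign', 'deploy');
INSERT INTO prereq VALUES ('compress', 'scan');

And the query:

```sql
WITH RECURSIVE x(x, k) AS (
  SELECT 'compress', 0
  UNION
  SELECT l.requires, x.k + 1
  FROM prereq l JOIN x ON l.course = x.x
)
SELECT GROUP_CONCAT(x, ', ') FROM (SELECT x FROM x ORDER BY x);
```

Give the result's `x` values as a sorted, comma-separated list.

Base: (compress, k=0).
Iteration 1: edges from {compress} -> (deploy, k=1), (lint, k=1), (scan, k=1), (verify, k=1).
Iteration 2: no outgoing edges from {deploy,lint,scan,verify}; recursion stops.

compress, deploy, lint, scan, verify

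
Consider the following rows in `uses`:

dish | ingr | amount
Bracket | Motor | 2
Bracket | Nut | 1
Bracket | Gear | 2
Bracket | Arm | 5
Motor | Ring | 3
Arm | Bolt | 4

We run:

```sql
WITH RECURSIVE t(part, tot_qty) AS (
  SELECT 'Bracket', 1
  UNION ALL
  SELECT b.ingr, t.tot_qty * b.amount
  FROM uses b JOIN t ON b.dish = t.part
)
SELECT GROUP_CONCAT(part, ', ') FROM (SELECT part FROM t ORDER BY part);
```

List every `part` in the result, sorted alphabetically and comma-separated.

Arm, Bolt, Bracket, Gear, Motor, Nut, Ring

Base: (Bracket, tot_qty=1).
Iteration 1: components of {Bracket} -> Arm = 1*5 = 5, Gear = 1*2 = 2, Motor = 1*2 = 2, Nut = 1*1 = 1.
Iteration 2: components of {Arm,Gear,Motor,Nut} -> Bolt = 5*4 = 20, Ring = 2*3 = 6.
Iteration 3: no further components; recursion stops.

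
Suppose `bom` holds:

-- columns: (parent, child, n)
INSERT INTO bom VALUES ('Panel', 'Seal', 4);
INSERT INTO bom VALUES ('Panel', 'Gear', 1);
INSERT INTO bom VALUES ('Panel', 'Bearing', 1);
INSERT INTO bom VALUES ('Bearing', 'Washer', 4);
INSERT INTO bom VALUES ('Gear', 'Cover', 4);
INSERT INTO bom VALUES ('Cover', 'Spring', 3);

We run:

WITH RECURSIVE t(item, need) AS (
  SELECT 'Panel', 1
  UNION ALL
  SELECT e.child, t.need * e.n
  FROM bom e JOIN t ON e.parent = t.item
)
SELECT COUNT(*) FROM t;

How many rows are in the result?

7

Base: (Panel, need=1).
Iteration 1: components of {Panel} -> Bearing = 1*1 = 1, Gear = 1*1 = 1, Seal = 1*4 = 4.
Iteration 2: components of {Bearing,Gear,Seal} -> Cover = 1*4 = 4, Washer = 1*4 = 4.
Iteration 3: components of {Cover,Washer} -> Spring = 4*3 = 12.
Iteration 4: no further components; recursion stops.
Total rows emitted: 7.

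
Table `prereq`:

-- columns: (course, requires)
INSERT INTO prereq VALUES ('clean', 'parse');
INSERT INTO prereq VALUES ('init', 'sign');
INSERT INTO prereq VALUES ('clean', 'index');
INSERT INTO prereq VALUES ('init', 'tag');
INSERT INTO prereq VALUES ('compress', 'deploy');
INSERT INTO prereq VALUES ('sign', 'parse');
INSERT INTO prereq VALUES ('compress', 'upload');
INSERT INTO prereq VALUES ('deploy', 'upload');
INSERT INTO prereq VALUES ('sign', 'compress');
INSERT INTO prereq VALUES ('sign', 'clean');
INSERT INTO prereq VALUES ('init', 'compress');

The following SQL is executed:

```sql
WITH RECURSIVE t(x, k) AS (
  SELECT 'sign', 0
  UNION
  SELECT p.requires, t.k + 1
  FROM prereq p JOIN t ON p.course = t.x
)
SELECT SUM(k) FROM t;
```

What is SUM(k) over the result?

14

Base: (sign, k=0).
Iteration 1: edges from {sign} -> (clean, k=1), (compress, k=1), (parse, k=1).
Iteration 2: edges from {clean,compress,parse} -> (deploy, k=2), (index, k=2), (parse, k=2), (upload, k=2).
Iteration 3: edges from {deploy,index,parse,upload} -> (upload, k=3).
Iteration 4: no outgoing edges from {upload}; recursion stops.
SUM(k) = 0 + 1 + 1 + 1 + 2 + 2 + 2 + 2 + 3 = 14.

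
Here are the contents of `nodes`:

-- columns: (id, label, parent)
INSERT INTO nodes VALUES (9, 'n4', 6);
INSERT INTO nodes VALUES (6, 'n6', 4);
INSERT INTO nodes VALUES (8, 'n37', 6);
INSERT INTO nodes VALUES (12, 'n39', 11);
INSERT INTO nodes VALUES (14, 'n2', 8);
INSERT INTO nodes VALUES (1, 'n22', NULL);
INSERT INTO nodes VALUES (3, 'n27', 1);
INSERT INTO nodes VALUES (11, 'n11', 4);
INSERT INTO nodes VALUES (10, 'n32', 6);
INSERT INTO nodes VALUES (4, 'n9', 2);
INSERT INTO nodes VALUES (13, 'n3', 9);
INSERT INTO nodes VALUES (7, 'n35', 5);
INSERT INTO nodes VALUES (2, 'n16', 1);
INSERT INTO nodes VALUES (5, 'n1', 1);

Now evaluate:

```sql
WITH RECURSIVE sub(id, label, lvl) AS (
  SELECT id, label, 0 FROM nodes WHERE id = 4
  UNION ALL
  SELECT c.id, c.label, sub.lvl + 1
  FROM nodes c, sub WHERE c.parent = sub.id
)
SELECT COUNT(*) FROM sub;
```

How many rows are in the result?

9

Base: id=4 (n9) at lvl 0.
Iteration 1: rows with parent in {4} -> n6 (id 6, lvl 1), n11 (id 11, lvl 1).
Iteration 2: rows with parent in {6,11} -> n37 (id 8, lvl 2), n4 (id 9, lvl 2), n32 (id 10, lvl 2), n39 (id 12, lvl 2).
Iteration 3: rows with parent in {8,9,10,12} -> n3 (id 13, lvl 3), n2 (id 14, lvl 3).
Iteration 4: no rows with parent in {13,14}; recursion stops.
Total rows emitted: 9.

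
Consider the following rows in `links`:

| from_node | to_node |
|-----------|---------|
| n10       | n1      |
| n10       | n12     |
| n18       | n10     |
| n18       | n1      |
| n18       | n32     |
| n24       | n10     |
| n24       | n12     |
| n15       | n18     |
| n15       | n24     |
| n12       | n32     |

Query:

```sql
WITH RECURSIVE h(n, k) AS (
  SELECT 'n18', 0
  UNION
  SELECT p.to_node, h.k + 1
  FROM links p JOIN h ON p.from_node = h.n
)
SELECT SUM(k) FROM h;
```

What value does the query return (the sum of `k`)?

10

Base: (n18, k=0).
Iteration 1: edges from {n18} -> (n1, k=1), (n10, k=1), (n32, k=1).
Iteration 2: edges from {n1,n10,n32} -> (n1, k=2), (n12, k=2).
Iteration 3: edges from {n1,n12} -> (n32, k=3).
Iteration 4: no outgoing edges from {n32}; recursion stops.
SUM(k) = 0 + 1 + 1 + 1 + 2 + 2 + 3 = 10.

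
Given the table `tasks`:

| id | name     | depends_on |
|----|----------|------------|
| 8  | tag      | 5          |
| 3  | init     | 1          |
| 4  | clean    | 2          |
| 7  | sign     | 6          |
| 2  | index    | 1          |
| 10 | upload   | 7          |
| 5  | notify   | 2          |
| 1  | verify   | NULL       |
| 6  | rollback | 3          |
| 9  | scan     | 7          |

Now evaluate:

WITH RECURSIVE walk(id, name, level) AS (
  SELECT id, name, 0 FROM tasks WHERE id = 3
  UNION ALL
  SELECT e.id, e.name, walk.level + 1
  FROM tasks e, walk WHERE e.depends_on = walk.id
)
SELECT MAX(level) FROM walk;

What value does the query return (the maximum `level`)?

3

Base: id=3 (init) at level 0.
Iteration 1: rows with depends_on in {3} -> rollback (id 6, level 1).
Iteration 2: rows with depends_on in {6} -> sign (id 7, level 2).
Iteration 3: rows with depends_on in {7} -> scan (id 9, level 3), upload (id 10, level 3).
Iteration 4: no rows with depends_on in {9,10}; recursion stops.
level values: 0, 1, 2, 3, 3; the maximum is 3.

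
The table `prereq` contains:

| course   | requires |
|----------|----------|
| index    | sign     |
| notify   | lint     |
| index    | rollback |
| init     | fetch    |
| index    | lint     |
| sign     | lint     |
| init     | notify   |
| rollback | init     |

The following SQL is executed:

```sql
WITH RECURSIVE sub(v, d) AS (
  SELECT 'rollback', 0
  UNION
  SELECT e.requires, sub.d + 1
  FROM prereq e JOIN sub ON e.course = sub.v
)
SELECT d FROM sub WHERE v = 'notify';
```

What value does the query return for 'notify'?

Base: (rollback, d=0).
Iteration 1: edges from {rollback} -> (init, d=1).
Iteration 2: edges from {init} -> (fetch, d=2), (notify, d=2).
Iteration 3: edges from {fetch,notify} -> (lint, d=3).
Iteration 4: no outgoing edges from {lint}; recursion stops.

2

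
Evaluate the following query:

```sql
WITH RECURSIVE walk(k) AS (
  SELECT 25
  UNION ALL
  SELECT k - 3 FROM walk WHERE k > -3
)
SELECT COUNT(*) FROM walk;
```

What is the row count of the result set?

11

Base: k=25.
Iteration 1: 25 > -3 holds -> k = 25 - 3 = 22.
Iteration 2: 22 > -3 holds -> k = 22 - 3 = 19.
Iteration 3: 19 > -3 holds -> k = 19 - 3 = 16.
Iteration 4: 16 > -3 holds -> k = 16 - 3 = 13.
Iteration 5: 13 > -3 holds -> k = 13 - 3 = 10.
Iteration 6: 10 > -3 holds -> k = 10 - 3 = 7.
Iteration 7: 7 > -3 holds -> k = 7 - 3 = 4.
Iteration 8: 4 > -3 holds -> k = 4 - 3 = 1.
Iteration 9: 1 > -3 holds -> k = 1 - 3 = -2.
Iteration 10: -2 > -3 holds -> k = -2 - 3 = -5.
Iteration 11: -5 > -3 fails; recursion stops.
Total rows emitted: 11.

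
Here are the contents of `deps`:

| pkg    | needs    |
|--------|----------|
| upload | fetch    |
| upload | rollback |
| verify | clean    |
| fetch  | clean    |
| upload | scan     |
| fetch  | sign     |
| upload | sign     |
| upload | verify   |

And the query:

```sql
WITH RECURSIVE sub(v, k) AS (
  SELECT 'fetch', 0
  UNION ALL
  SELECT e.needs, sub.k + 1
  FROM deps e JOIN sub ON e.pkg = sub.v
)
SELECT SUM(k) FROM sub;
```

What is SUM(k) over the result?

2

Base: (fetch, k=0).
Iteration 1: edges from {fetch} -> (clean, k=1), (sign, k=1).
Iteration 2: no outgoing edges from {clean,sign}; recursion stops.
SUM(k) = 0 + 1 + 1 = 2.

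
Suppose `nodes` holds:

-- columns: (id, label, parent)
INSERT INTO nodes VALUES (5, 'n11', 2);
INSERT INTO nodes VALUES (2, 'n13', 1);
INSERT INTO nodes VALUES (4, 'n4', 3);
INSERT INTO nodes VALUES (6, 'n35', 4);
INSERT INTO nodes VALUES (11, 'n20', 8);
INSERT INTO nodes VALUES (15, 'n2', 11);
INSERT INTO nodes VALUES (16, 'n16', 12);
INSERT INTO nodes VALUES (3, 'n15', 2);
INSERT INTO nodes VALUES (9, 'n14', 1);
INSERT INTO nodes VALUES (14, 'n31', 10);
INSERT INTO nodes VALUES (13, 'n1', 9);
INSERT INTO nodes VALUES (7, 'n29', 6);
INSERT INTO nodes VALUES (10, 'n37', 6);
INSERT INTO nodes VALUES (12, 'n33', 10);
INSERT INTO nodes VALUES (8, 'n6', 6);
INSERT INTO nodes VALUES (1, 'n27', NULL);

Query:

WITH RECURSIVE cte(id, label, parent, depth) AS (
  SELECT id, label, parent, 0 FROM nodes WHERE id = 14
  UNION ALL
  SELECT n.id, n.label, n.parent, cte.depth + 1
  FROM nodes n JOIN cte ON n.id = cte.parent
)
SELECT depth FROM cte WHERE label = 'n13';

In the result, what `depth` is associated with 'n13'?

Base: id=14 (n31), parent=10, depth 0.
Iteration 1: join on id=10 -> n37 (id 10, parent=6, depth 1).
Iteration 2: join on id=6 -> n35 (id 6, parent=4, depth 2).
Iteration 3: join on id=4 -> n4 (id 4, parent=3, depth 3).
Iteration 4: join on id=3 -> n15 (id 3, parent=2, depth 4).
Iteration 5: join on id=2 -> n13 (id 2, parent=1, depth 5).
Iteration 6: join on id=1 -> n27 (id 1, parent=NULL, depth 6).
Iteration 7: parent is NULL; no match; recursion stops.

5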